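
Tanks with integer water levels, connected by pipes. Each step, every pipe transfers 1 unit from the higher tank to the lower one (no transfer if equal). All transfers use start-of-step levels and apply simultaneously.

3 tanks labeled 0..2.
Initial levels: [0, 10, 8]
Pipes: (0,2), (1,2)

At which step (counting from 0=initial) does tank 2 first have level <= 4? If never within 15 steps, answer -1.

Answer: -1

Derivation:
Step 1: flows [2->0,1->2] -> levels [1 9 8]
Step 2: flows [2->0,1->2] -> levels [2 8 8]
Step 3: flows [2->0,1=2] -> levels [3 8 7]
Step 4: flows [2->0,1->2] -> levels [4 7 7]
Step 5: flows [2->0,1=2] -> levels [5 7 6]
Step 6: flows [2->0,1->2] -> levels [6 6 6]
Step 7: flows [0=2,1=2] -> levels [6 6 6]
  -> stable; tank 2 stays at 6 > 4
Tank 2 never reaches <=4 within 15 steps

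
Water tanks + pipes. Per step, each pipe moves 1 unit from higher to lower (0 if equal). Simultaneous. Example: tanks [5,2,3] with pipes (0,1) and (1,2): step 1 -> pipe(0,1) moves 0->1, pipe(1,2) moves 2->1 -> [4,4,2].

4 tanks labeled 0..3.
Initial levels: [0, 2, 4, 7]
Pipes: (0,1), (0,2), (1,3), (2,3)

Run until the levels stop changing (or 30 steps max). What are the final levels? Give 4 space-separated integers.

Answer: 2 5 4 2

Derivation:
Step 1: flows [1->0,2->0,3->1,3->2] -> levels [2 2 4 5]
Step 2: flows [0=1,2->0,3->1,3->2] -> levels [3 3 4 3]
Step 3: flows [0=1,2->0,1=3,2->3] -> levels [4 3 2 4]
Step 4: flows [0->1,0->2,3->1,3->2] -> levels [2 5 4 2]
Step 5: flows [1->0,2->0,1->3,2->3] -> levels [4 3 2 4]
  -> period-2 cycle: step 5 state = step 3 state; never stabilizes
  -> state at step 30: (30-3) mod 2 = 1, same as step 4 -> [2 5 4 2]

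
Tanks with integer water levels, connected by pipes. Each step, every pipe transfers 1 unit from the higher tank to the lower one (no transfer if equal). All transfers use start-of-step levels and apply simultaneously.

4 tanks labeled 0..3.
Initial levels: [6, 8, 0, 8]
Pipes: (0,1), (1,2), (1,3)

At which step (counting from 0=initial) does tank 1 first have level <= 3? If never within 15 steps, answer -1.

Step 1: flows [1->0,1->2,1=3] -> levels [7 6 1 8]
Step 2: flows [0->1,1->2,3->1] -> levels [6 7 2 7]
Step 3: flows [1->0,1->2,1=3] -> levels [7 5 3 7]
Step 4: flows [0->1,1->2,3->1] -> levels [6 6 4 6]
Step 5: flows [0=1,1->2,1=3] -> levels [6 5 5 6]
Step 6: flows [0->1,1=2,3->1] -> levels [5 7 5 5]
Step 7: flows [1->0,1->2,1->3] -> levels [6 4 6 6]
Step 8: flows [0->1,2->1,3->1] -> levels [5 7 5 5]
  -> period-2 cycle (repeats step 6); tank 1 never drops to <=3
Tank 1 never reaches <=3 within 15 steps

Answer: -1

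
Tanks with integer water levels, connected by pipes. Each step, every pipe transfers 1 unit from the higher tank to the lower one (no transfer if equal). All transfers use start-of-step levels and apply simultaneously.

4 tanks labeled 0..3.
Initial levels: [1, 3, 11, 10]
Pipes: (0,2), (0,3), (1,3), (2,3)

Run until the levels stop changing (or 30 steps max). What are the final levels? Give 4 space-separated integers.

Answer: 5 6 6 8

Derivation:
Step 1: flows [2->0,3->0,3->1,2->3] -> levels [3 4 9 9]
Step 2: flows [2->0,3->0,3->1,2=3] -> levels [5 5 8 7]
Step 3: flows [2->0,3->0,3->1,2->3] -> levels [7 6 6 6]
Step 4: flows [0->2,0->3,1=3,2=3] -> levels [5 6 7 7]
Step 5: flows [2->0,3->0,3->1,2=3] -> levels [7 7 6 5]
Step 6: flows [0->2,0->3,1->3,2->3] -> levels [5 6 6 8]
Step 7: flows [2->0,3->0,3->1,3->2] -> levels [7 7 6 5]
  -> period-2 cycle: step 7 state = step 5 state; never stabilizes
  -> state at step 30: (30-5) mod 2 = 1, same as step 6 -> [5 6 6 8]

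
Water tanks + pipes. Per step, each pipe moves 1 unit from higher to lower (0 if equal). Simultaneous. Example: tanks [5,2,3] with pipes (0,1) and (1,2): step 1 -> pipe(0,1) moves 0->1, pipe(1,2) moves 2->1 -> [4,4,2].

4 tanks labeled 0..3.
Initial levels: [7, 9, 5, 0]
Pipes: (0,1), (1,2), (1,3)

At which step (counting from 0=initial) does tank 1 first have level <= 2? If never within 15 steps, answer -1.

Step 1: flows [1->0,1->2,1->3] -> levels [8 6 6 1]
Step 2: flows [0->1,1=2,1->3] -> levels [7 6 6 2]
Step 3: flows [0->1,1=2,1->3] -> levels [6 6 6 3]
Step 4: flows [0=1,1=2,1->3] -> levels [6 5 6 4]
Step 5: flows [0->1,2->1,1->3] -> levels [5 6 5 5]
Step 6: flows [1->0,1->2,1->3] -> levels [6 3 6 6]
Step 7: flows [0->1,2->1,3->1] -> levels [5 6 5 5]
  -> period-2 cycle (repeats step 5); tank 1 never drops to <=2
Tank 1 never reaches <=2 within 15 steps

Answer: -1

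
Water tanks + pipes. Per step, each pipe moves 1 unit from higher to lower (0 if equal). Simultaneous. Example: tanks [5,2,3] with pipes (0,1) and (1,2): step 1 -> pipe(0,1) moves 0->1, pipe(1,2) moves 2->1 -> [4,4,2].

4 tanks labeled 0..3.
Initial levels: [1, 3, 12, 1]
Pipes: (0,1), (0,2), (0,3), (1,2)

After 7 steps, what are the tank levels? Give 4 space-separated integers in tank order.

Answer: 6 3 4 4

Derivation:
Step 1: flows [1->0,2->0,0=3,2->1] -> levels [3 3 10 1]
Step 2: flows [0=1,2->0,0->3,2->1] -> levels [3 4 8 2]
Step 3: flows [1->0,2->0,0->3,2->1] -> levels [4 4 6 3]
Step 4: flows [0=1,2->0,0->3,2->1] -> levels [4 5 4 4]
Step 5: flows [1->0,0=2,0=3,1->2] -> levels [5 3 5 4]
Step 6: flows [0->1,0=2,0->3,2->1] -> levels [3 5 4 5]
Step 7: flows [1->0,2->0,3->0,1->2] -> levels [6 3 4 4]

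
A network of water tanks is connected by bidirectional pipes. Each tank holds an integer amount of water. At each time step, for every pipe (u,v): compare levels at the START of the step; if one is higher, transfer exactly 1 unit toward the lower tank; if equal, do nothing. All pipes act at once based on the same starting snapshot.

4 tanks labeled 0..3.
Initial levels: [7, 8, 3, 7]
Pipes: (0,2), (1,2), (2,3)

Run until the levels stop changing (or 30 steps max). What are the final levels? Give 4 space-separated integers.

Answer: 6 6 7 6

Derivation:
Step 1: flows [0->2,1->2,3->2] -> levels [6 7 6 6]
Step 2: flows [0=2,1->2,2=3] -> levels [6 6 7 6]
Step 3: flows [2->0,2->1,2->3] -> levels [7 7 4 7]
Step 4: flows [0->2,1->2,3->2] -> levels [6 6 7 6]
  -> period-2 cycle: step 4 state = step 2 state; never stabilizes
  -> state at step 30: (30-2) mod 2 = 0, same as step 2 -> [6 6 7 6]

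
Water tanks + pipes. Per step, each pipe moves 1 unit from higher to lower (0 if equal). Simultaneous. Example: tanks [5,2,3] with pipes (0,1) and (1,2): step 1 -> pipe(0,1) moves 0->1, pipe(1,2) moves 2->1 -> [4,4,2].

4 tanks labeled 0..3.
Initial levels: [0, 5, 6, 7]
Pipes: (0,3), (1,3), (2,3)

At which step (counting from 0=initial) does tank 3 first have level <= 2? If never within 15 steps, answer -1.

Step 1: flows [3->0,3->1,3->2] -> levels [1 6 7 4]
Step 2: flows [3->0,1->3,2->3] -> levels [2 5 6 5]
Step 3: flows [3->0,1=3,2->3] -> levels [3 5 5 5]
Step 4: flows [3->0,1=3,2=3] -> levels [4 5 5 4]
Step 5: flows [0=3,1->3,2->3] -> levels [4 4 4 6]
Step 6: flows [3->0,3->1,3->2] -> levels [5 5 5 3]
Step 7: flows [0->3,1->3,2->3] -> levels [4 4 4 6]
  -> period-2 cycle (repeats step 5); tank 3 never drops to <=2
Tank 3 never reaches <=2 within 15 steps

Answer: -1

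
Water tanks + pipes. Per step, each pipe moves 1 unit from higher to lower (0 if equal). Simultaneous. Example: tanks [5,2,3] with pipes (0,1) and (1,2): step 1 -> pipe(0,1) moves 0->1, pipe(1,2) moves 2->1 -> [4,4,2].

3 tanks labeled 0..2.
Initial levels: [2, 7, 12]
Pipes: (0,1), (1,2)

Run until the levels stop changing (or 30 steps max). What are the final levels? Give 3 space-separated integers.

Answer: 7 7 7

Derivation:
Step 1: flows [1->0,2->1] -> levels [3 7 11]
Step 2: flows [1->0,2->1] -> levels [4 7 10]
Step 3: flows [1->0,2->1] -> levels [5 7 9]
Step 4: flows [1->0,2->1] -> levels [6 7 8]
Step 5: flows [1->0,2->1] -> levels [7 7 7]
Step 6: flows [0=1,1=2] -> levels [7 7 7]
  -> stable (no change)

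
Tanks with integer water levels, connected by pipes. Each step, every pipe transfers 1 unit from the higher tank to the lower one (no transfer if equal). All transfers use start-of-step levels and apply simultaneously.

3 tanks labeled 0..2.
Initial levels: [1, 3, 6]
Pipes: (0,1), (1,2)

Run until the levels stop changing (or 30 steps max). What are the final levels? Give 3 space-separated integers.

Answer: 4 2 4

Derivation:
Step 1: flows [1->0,2->1] -> levels [2 3 5]
Step 2: flows [1->0,2->1] -> levels [3 3 4]
Step 3: flows [0=1,2->1] -> levels [3 4 3]
Step 4: flows [1->0,1->2] -> levels [4 2 4]
Step 5: flows [0->1,2->1] -> levels [3 4 3]
  -> period-2 cycle: step 5 state = step 3 state; never stabilizes
  -> state at step 30: (30-3) mod 2 = 1, same as step 4 -> [4 2 4]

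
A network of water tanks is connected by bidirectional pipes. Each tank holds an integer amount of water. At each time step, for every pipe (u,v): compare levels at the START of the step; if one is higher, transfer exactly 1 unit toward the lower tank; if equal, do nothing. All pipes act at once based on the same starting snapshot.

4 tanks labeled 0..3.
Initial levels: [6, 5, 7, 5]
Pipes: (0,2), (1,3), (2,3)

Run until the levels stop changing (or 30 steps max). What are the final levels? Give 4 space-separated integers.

Answer: 6 6 7 4

Derivation:
Step 1: flows [2->0,1=3,2->3] -> levels [7 5 5 6]
Step 2: flows [0->2,3->1,3->2] -> levels [6 6 7 4]
Step 3: flows [2->0,1->3,2->3] -> levels [7 5 5 6]
  -> period-2 cycle: step 3 state = step 1 state; never stabilizes
  -> state at step 30: (30-1) mod 2 = 1, same as step 2 -> [6 6 7 4]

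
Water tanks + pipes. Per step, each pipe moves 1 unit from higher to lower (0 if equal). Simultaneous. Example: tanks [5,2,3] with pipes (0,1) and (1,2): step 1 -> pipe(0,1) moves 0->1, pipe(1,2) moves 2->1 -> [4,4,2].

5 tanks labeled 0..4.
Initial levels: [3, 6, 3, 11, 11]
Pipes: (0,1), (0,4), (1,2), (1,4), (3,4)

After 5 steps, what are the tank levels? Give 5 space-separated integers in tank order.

Answer: 6 8 5 7 8

Derivation:
Step 1: flows [1->0,4->0,1->2,4->1,3=4] -> levels [5 5 4 11 9]
Step 2: flows [0=1,4->0,1->2,4->1,3->4] -> levels [6 5 5 10 8]
Step 3: flows [0->1,4->0,1=2,4->1,3->4] -> levels [6 7 5 9 7]
Step 4: flows [1->0,4->0,1->2,1=4,3->4] -> levels [8 5 6 8 7]
Step 5: flows [0->1,0->4,2->1,4->1,3->4] -> levels [6 8 5 7 8]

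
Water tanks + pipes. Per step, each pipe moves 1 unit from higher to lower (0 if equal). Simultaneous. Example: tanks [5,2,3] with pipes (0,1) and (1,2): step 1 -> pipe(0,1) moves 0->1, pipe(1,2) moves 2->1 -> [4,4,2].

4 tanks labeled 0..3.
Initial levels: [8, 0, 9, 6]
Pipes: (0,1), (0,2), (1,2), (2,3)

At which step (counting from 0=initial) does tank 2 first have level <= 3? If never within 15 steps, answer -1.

Answer: -1

Derivation:
Step 1: flows [0->1,2->0,2->1,2->3] -> levels [8 2 6 7]
Step 2: flows [0->1,0->2,2->1,3->2] -> levels [6 4 7 6]
Step 3: flows [0->1,2->0,2->1,2->3] -> levels [6 6 4 7]
Step 4: flows [0=1,0->2,1->2,3->2] -> levels [5 5 7 6]
Step 5: flows [0=1,2->0,2->1,2->3] -> levels [6 6 4 7]
  -> period-2 cycle (repeats step 3); tank 2 never drops to <=3
Tank 2 never reaches <=3 within 15 steps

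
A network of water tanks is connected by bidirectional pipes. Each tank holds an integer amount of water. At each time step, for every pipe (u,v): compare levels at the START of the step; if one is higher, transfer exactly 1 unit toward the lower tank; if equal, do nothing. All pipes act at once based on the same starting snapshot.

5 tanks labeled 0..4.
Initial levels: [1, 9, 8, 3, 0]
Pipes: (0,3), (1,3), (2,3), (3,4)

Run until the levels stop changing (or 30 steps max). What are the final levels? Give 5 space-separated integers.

Answer: 5 5 5 1 5

Derivation:
Step 1: flows [3->0,1->3,2->3,3->4] -> levels [2 8 7 3 1]
Step 2: flows [3->0,1->3,2->3,3->4] -> levels [3 7 6 3 2]
Step 3: flows [0=3,1->3,2->3,3->4] -> levels [3 6 5 4 3]
Step 4: flows [3->0,1->3,2->3,3->4] -> levels [4 5 4 4 4]
Step 5: flows [0=3,1->3,2=3,3=4] -> levels [4 4 4 5 4]
Step 6: flows [3->0,3->1,3->2,3->4] -> levels [5 5 5 1 5]
Step 7: flows [0->3,1->3,2->3,4->3] -> levels [4 4 4 5 4]
  -> period-2 cycle: step 7 state = step 5 state; never stabilizes
  -> state at step 30: (30-5) mod 2 = 1, same as step 6 -> [5 5 5 1 5]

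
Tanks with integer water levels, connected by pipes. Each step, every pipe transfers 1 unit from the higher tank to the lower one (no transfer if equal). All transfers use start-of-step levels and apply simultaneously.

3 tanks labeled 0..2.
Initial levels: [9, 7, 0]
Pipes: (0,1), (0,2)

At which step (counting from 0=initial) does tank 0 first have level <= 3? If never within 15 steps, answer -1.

Answer: -1

Derivation:
Step 1: flows [0->1,0->2] -> levels [7 8 1]
Step 2: flows [1->0,0->2] -> levels [7 7 2]
Step 3: flows [0=1,0->2] -> levels [6 7 3]
Step 4: flows [1->0,0->2] -> levels [6 6 4]
Step 5: flows [0=1,0->2] -> levels [5 6 5]
Step 6: flows [1->0,0=2] -> levels [6 5 5]
Step 7: flows [0->1,0->2] -> levels [4 6 6]
Step 8: flows [1->0,2->0] -> levels [6 5 5]
  -> period-2 cycle (repeats step 6); tank 0 never drops to <=3
Tank 0 never reaches <=3 within 15 steps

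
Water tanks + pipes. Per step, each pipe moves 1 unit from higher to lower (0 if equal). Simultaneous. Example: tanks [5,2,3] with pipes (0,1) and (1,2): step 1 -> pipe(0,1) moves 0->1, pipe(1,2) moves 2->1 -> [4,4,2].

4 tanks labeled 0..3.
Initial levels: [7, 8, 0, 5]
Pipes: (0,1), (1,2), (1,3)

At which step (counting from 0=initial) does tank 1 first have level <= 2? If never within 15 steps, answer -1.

Step 1: flows [1->0,1->2,1->3] -> levels [8 5 1 6]
Step 2: flows [0->1,1->2,3->1] -> levels [7 6 2 5]
Step 3: flows [0->1,1->2,1->3] -> levels [6 5 3 6]
Step 4: flows [0->1,1->2,3->1] -> levels [5 6 4 5]
Step 5: flows [1->0,1->2,1->3] -> levels [6 3 5 6]
Step 6: flows [0->1,2->1,3->1] -> levels [5 6 4 5]
  -> period-2 cycle (repeats step 4); tank 1 never drops to <=2
Tank 1 never reaches <=2 within 15 steps

Answer: -1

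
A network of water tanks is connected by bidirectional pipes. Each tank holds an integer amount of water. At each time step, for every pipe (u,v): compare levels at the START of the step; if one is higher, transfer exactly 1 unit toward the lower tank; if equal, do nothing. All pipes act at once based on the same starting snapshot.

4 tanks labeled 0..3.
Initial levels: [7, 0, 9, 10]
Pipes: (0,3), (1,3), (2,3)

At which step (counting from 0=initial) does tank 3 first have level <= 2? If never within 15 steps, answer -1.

Answer: -1

Derivation:
Step 1: flows [3->0,3->1,3->2] -> levels [8 1 10 7]
Step 2: flows [0->3,3->1,2->3] -> levels [7 2 9 8]
Step 3: flows [3->0,3->1,2->3] -> levels [8 3 8 7]
Step 4: flows [0->3,3->1,2->3] -> levels [7 4 7 8]
Step 5: flows [3->0,3->1,3->2] -> levels [8 5 8 5]
Step 6: flows [0->3,1=3,2->3] -> levels [7 5 7 7]
Step 7: flows [0=3,3->1,2=3] -> levels [7 6 7 6]
Step 8: flows [0->3,1=3,2->3] -> levels [6 6 6 8]
Step 9: flows [3->0,3->1,3->2] -> levels [7 7 7 5]
Step 10: flows [0->3,1->3,2->3] -> levels [6 6 6 8]
  -> period-2 cycle (repeats step 8); tank 3 never drops to <=2
Tank 3 never reaches <=2 within 15 steps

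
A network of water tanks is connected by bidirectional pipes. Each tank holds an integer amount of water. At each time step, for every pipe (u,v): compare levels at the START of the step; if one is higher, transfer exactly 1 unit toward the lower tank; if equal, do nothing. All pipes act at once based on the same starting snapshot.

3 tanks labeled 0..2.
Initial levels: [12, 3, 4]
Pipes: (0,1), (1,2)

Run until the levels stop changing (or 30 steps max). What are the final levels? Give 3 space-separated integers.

Step 1: flows [0->1,2->1] -> levels [11 5 3]
Step 2: flows [0->1,1->2] -> levels [10 5 4]
Step 3: flows [0->1,1->2] -> levels [9 5 5]
Step 4: flows [0->1,1=2] -> levels [8 6 5]
Step 5: flows [0->1,1->2] -> levels [7 6 6]
Step 6: flows [0->1,1=2] -> levels [6 7 6]
Step 7: flows [1->0,1->2] -> levels [7 5 7]
Step 8: flows [0->1,2->1] -> levels [6 7 6]
  -> period-2 cycle: step 8 state = step 6 state; never stabilizes
  -> state at step 30: (30-6) mod 2 = 0, same as step 6 -> [6 7 6]

Answer: 6 7 6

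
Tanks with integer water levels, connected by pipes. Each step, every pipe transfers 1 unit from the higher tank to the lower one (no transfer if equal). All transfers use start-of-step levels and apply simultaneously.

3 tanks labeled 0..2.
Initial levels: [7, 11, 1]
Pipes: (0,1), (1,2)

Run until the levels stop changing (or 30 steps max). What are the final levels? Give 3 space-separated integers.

Answer: 6 7 6

Derivation:
Step 1: flows [1->0,1->2] -> levels [8 9 2]
Step 2: flows [1->0,1->2] -> levels [9 7 3]
Step 3: flows [0->1,1->2] -> levels [8 7 4]
Step 4: flows [0->1,1->2] -> levels [7 7 5]
Step 5: flows [0=1,1->2] -> levels [7 6 6]
Step 6: flows [0->1,1=2] -> levels [6 7 6]
Step 7: flows [1->0,1->2] -> levels [7 5 7]
Step 8: flows [0->1,2->1] -> levels [6 7 6]
  -> period-2 cycle: step 8 state = step 6 state; never stabilizes
  -> state at step 30: (30-6) mod 2 = 0, same as step 6 -> [6 7 6]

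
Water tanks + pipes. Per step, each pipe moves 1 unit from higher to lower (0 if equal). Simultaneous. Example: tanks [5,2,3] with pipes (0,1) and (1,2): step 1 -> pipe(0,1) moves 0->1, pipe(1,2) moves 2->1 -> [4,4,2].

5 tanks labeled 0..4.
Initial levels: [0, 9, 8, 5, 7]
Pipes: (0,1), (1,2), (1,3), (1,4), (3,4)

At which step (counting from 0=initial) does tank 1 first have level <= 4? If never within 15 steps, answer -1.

Answer: 5

Derivation:
Step 1: flows [1->0,1->2,1->3,1->4,4->3] -> levels [1 5 9 7 7]
Step 2: flows [1->0,2->1,3->1,4->1,3=4] -> levels [2 7 8 6 6]
Step 3: flows [1->0,2->1,1->3,1->4,3=4] -> levels [3 5 7 7 7]
Step 4: flows [1->0,2->1,3->1,4->1,3=4] -> levels [4 7 6 6 6]
Step 5: flows [1->0,1->2,1->3,1->4,3=4] -> levels [5 3 7 7 7]
Tank 1 first reaches <=4 at step 5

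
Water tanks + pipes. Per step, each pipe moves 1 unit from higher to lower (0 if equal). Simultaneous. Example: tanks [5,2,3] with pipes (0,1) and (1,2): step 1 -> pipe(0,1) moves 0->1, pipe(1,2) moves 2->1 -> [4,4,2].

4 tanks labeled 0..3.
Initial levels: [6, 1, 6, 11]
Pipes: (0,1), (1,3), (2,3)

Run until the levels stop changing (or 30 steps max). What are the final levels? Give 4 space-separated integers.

Answer: 5 7 7 5

Derivation:
Step 1: flows [0->1,3->1,3->2] -> levels [5 3 7 9]
Step 2: flows [0->1,3->1,3->2] -> levels [4 5 8 7]
Step 3: flows [1->0,3->1,2->3] -> levels [5 5 7 7]
Step 4: flows [0=1,3->1,2=3] -> levels [5 6 7 6]
Step 5: flows [1->0,1=3,2->3] -> levels [6 5 6 7]
Step 6: flows [0->1,3->1,3->2] -> levels [5 7 7 5]
Step 7: flows [1->0,1->3,2->3] -> levels [6 5 6 7]
  -> period-2 cycle: step 7 state = step 5 state; never stabilizes
  -> state at step 30: (30-5) mod 2 = 1, same as step 6 -> [5 7 7 5]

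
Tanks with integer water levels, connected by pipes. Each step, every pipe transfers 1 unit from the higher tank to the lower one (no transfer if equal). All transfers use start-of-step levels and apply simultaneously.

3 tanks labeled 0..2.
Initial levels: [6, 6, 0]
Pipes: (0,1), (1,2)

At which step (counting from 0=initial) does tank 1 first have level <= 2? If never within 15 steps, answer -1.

Step 1: flows [0=1,1->2] -> levels [6 5 1]
Step 2: flows [0->1,1->2] -> levels [5 5 2]
Step 3: flows [0=1,1->2] -> levels [5 4 3]
Step 4: flows [0->1,1->2] -> levels [4 4 4]
Step 5: flows [0=1,1=2] -> levels [4 4 4]
  -> stable; tank 1 stays at 4 > 2
Tank 1 never reaches <=2 within 15 steps

Answer: -1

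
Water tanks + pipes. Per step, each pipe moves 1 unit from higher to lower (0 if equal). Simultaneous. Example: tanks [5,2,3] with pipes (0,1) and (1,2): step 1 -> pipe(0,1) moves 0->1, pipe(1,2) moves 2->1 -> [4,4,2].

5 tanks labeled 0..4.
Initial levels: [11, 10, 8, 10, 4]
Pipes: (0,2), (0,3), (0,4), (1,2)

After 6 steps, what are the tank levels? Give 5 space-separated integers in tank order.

Answer: 9 10 8 8 8

Derivation:
Step 1: flows [0->2,0->3,0->4,1->2] -> levels [8 9 10 11 5]
Step 2: flows [2->0,3->0,0->4,2->1] -> levels [9 10 8 10 6]
Step 3: flows [0->2,3->0,0->4,1->2] -> levels [8 9 10 9 7]
Step 4: flows [2->0,3->0,0->4,2->1] -> levels [9 10 8 8 8]
Step 5: flows [0->2,0->3,0->4,1->2] -> levels [6 9 10 9 9]
Step 6: flows [2->0,3->0,4->0,2->1] -> levels [9 10 8 8 8]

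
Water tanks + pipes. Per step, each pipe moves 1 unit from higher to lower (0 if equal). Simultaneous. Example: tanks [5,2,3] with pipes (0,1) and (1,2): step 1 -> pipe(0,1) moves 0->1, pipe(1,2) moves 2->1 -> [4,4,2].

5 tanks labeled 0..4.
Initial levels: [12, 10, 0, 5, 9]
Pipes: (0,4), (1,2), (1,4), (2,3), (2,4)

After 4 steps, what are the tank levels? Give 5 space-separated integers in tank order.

Answer: 8 7 8 5 8

Derivation:
Step 1: flows [0->4,1->2,1->4,3->2,4->2] -> levels [11 8 3 4 10]
Step 2: flows [0->4,1->2,4->1,3->2,4->2] -> levels [10 8 6 3 9]
Step 3: flows [0->4,1->2,4->1,2->3,4->2] -> levels [9 8 7 4 8]
Step 4: flows [0->4,1->2,1=4,2->3,4->2] -> levels [8 7 8 5 8]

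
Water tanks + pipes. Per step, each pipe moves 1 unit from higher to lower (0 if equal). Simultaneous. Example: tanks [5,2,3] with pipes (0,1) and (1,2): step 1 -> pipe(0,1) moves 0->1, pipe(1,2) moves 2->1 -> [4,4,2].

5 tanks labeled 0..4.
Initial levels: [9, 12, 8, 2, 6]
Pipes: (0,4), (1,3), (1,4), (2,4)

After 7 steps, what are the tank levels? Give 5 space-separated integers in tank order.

Step 1: flows [0->4,1->3,1->4,2->4] -> levels [8 10 7 3 9]
Step 2: flows [4->0,1->3,1->4,4->2] -> levels [9 8 8 4 8]
Step 3: flows [0->4,1->3,1=4,2=4] -> levels [8 7 8 5 9]
Step 4: flows [4->0,1->3,4->1,4->2] -> levels [9 7 9 6 6]
Step 5: flows [0->4,1->3,1->4,2->4] -> levels [8 5 8 7 9]
Step 6: flows [4->0,3->1,4->1,4->2] -> levels [9 7 9 6 6]
  -> period-2 cycle: step 6 state = step 4 state
  -> state at step 7: (7-4) mod 2 = 1, same as step 5 -> [8 5 8 7 9]

Answer: 8 5 8 7 9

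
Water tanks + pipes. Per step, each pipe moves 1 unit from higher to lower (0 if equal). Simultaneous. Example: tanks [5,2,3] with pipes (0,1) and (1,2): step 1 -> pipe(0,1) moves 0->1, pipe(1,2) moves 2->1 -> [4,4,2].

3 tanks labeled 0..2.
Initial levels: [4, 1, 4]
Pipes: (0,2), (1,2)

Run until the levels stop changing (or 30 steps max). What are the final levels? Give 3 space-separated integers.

Step 1: flows [0=2,2->1] -> levels [4 2 3]
Step 2: flows [0->2,2->1] -> levels [3 3 3]
Step 3: flows [0=2,1=2] -> levels [3 3 3]
  -> stable (no change)

Answer: 3 3 3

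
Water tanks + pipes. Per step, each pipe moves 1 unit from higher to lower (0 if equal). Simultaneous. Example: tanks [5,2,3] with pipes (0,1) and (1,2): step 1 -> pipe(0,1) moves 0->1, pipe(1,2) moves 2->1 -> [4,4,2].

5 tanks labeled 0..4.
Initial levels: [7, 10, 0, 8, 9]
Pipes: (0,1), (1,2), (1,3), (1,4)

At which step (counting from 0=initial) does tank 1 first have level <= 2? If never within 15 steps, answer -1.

Answer: -1

Derivation:
Step 1: flows [1->0,1->2,1->3,1->4] -> levels [8 6 1 9 10]
Step 2: flows [0->1,1->2,3->1,4->1] -> levels [7 8 2 8 9]
Step 3: flows [1->0,1->2,1=3,4->1] -> levels [8 7 3 8 8]
Step 4: flows [0->1,1->2,3->1,4->1] -> levels [7 9 4 7 7]
Step 5: flows [1->0,1->2,1->3,1->4] -> levels [8 5 5 8 8]
Step 6: flows [0->1,1=2,3->1,4->1] -> levels [7 8 5 7 7]
Step 7: flows [1->0,1->2,1->3,1->4] -> levels [8 4 6 8 8]
Step 8: flows [0->1,2->1,3->1,4->1] -> levels [7 8 5 7 7]
  -> period-2 cycle (repeats step 6); tank 1 never drops to <=2
Tank 1 never reaches <=2 within 15 steps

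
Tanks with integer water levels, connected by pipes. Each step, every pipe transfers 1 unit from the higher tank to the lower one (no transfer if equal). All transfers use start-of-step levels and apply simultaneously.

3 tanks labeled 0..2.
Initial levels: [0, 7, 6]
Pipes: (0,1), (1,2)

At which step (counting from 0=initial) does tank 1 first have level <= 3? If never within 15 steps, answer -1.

Step 1: flows [1->0,1->2] -> levels [1 5 7]
Step 2: flows [1->0,2->1] -> levels [2 5 6]
Step 3: flows [1->0,2->1] -> levels [3 5 5]
Step 4: flows [1->0,1=2] -> levels [4 4 5]
Step 5: flows [0=1,2->1] -> levels [4 5 4]
Step 6: flows [1->0,1->2] -> levels [5 3 5]
Tank 1 first reaches <=3 at step 6

Answer: 6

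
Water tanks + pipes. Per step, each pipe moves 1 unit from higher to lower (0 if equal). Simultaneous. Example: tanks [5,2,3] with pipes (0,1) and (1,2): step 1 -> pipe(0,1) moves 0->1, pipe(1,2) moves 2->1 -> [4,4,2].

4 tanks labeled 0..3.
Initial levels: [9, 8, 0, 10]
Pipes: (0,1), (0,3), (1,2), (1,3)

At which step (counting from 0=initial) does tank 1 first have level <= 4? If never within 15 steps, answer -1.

Step 1: flows [0->1,3->0,1->2,3->1] -> levels [9 9 1 8]
Step 2: flows [0=1,0->3,1->2,1->3] -> levels [8 7 2 10]
Step 3: flows [0->1,3->0,1->2,3->1] -> levels [8 8 3 8]
Step 4: flows [0=1,0=3,1->2,1=3] -> levels [8 7 4 8]
Step 5: flows [0->1,0=3,1->2,3->1] -> levels [7 8 5 7]
Step 6: flows [1->0,0=3,1->2,1->3] -> levels [8 5 6 8]
Step 7: flows [0->1,0=3,2->1,3->1] -> levels [7 8 5 7]
  -> period-2 cycle (repeats step 5); tank 1 never drops to <=4
Tank 1 never reaches <=4 within 15 steps

Answer: -1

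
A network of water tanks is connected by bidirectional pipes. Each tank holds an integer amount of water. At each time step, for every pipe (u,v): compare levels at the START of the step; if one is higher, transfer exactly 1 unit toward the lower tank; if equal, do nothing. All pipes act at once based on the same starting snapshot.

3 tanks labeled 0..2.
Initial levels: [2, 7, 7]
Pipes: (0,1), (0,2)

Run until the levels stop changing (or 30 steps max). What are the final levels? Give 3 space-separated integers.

Answer: 6 5 5

Derivation:
Step 1: flows [1->0,2->0] -> levels [4 6 6]
Step 2: flows [1->0,2->0] -> levels [6 5 5]
Step 3: flows [0->1,0->2] -> levels [4 6 6]
  -> period-2 cycle: step 3 state = step 1 state; never stabilizes
  -> state at step 30: (30-1) mod 2 = 1, same as step 2 -> [6 5 5]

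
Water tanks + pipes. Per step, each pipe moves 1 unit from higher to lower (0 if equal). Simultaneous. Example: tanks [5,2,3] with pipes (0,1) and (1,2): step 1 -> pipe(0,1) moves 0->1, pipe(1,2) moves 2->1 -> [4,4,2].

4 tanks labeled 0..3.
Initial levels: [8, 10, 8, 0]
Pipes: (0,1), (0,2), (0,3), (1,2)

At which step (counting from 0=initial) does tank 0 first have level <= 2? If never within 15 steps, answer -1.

Step 1: flows [1->0,0=2,0->3,1->2] -> levels [8 8 9 1]
Step 2: flows [0=1,2->0,0->3,2->1] -> levels [8 9 7 2]
Step 3: flows [1->0,0->2,0->3,1->2] -> levels [7 7 9 3]
Step 4: flows [0=1,2->0,0->3,2->1] -> levels [7 8 7 4]
Step 5: flows [1->0,0=2,0->3,1->2] -> levels [7 6 8 5]
Step 6: flows [0->1,2->0,0->3,2->1] -> levels [6 8 6 6]
Step 7: flows [1->0,0=2,0=3,1->2] -> levels [7 6 7 6]
Step 8: flows [0->1,0=2,0->3,2->1] -> levels [5 8 6 7]
Step 9: flows [1->0,2->0,3->0,1->2] -> levels [8 6 6 6]
Step 10: flows [0->1,0->2,0->3,1=2] -> levels [5 7 7 7]
Step 11: flows [1->0,2->0,3->0,1=2] -> levels [8 6 6 6]
  -> period-2 cycle (repeats step 9); tank 0 never drops to <=2
Tank 0 never reaches <=2 within 15 steps

Answer: -1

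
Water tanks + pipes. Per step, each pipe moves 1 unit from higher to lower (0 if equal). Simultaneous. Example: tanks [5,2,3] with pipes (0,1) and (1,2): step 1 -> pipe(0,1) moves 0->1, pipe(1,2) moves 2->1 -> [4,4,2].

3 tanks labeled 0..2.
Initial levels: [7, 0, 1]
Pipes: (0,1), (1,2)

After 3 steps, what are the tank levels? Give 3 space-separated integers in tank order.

Answer: 4 2 2

Derivation:
Step 1: flows [0->1,2->1] -> levels [6 2 0]
Step 2: flows [0->1,1->2] -> levels [5 2 1]
Step 3: flows [0->1,1->2] -> levels [4 2 2]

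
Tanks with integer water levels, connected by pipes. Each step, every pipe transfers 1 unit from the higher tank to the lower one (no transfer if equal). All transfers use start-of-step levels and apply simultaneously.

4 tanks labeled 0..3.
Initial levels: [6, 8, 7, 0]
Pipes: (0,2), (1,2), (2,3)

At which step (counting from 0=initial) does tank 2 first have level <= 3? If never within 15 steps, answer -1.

Answer: 6

Derivation:
Step 1: flows [2->0,1->2,2->3] -> levels [7 7 6 1]
Step 2: flows [0->2,1->2,2->3] -> levels [6 6 7 2]
Step 3: flows [2->0,2->1,2->3] -> levels [7 7 4 3]
Step 4: flows [0->2,1->2,2->3] -> levels [6 6 5 4]
Step 5: flows [0->2,1->2,2->3] -> levels [5 5 6 5]
Step 6: flows [2->0,2->1,2->3] -> levels [6 6 3 6]
Tank 2 first reaches <=3 at step 6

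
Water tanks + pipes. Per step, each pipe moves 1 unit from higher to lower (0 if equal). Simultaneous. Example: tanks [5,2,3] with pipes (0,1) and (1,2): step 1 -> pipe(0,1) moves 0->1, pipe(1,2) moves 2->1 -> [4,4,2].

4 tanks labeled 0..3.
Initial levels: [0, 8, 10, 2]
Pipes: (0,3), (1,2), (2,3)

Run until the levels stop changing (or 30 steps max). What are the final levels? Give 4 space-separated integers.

Step 1: flows [3->0,2->1,2->3] -> levels [1 9 8 2]
Step 2: flows [3->0,1->2,2->3] -> levels [2 8 8 2]
Step 3: flows [0=3,1=2,2->3] -> levels [2 8 7 3]
Step 4: flows [3->0,1->2,2->3] -> levels [3 7 7 3]
Step 5: flows [0=3,1=2,2->3] -> levels [3 7 6 4]
Step 6: flows [3->0,1->2,2->3] -> levels [4 6 6 4]
Step 7: flows [0=3,1=2,2->3] -> levels [4 6 5 5]
Step 8: flows [3->0,1->2,2=3] -> levels [5 5 6 4]
Step 9: flows [0->3,2->1,2->3] -> levels [4 6 4 6]
Step 10: flows [3->0,1->2,3->2] -> levels [5 5 6 4]
  -> period-2 cycle: step 10 state = step 8 state; never stabilizes
  -> state at step 30: (30-8) mod 2 = 0, same as step 8 -> [5 5 6 4]

Answer: 5 5 6 4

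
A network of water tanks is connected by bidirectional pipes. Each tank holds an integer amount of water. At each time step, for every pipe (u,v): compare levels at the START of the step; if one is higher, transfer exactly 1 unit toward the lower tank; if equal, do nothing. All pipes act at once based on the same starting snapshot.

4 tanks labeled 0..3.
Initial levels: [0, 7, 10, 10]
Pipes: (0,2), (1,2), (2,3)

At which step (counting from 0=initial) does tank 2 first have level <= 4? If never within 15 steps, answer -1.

Step 1: flows [2->0,2->1,2=3] -> levels [1 8 8 10]
Step 2: flows [2->0,1=2,3->2] -> levels [2 8 8 9]
Step 3: flows [2->0,1=2,3->2] -> levels [3 8 8 8]
Step 4: flows [2->0,1=2,2=3] -> levels [4 8 7 8]
Step 5: flows [2->0,1->2,3->2] -> levels [5 7 8 7]
Step 6: flows [2->0,2->1,2->3] -> levels [6 8 5 8]
Step 7: flows [0->2,1->2,3->2] -> levels [5 7 8 7]
  -> period-2 cycle (repeats step 5); tank 2 never drops to <=4
Tank 2 never reaches <=4 within 15 steps

Answer: -1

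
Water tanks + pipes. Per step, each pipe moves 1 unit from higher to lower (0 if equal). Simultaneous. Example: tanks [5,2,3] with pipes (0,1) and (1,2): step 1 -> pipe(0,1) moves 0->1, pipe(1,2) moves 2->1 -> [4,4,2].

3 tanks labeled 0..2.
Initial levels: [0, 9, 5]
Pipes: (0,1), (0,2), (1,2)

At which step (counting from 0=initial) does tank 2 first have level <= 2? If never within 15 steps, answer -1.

Answer: -1

Derivation:
Step 1: flows [1->0,2->0,1->2] -> levels [2 7 5]
Step 2: flows [1->0,2->0,1->2] -> levels [4 5 5]
Step 3: flows [1->0,2->0,1=2] -> levels [6 4 4]
Step 4: flows [0->1,0->2,1=2] -> levels [4 5 5]
  -> period-2 cycle (repeats step 2); tank 2 never drops to <=2
Tank 2 never reaches <=2 within 15 steps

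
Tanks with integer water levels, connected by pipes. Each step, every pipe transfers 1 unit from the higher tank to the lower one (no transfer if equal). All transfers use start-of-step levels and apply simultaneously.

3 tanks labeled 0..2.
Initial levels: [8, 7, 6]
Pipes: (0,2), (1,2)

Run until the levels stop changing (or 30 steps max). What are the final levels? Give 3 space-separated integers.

Step 1: flows [0->2,1->2] -> levels [7 6 8]
Step 2: flows [2->0,2->1] -> levels [8 7 6]
  -> period-2 cycle: step 2 state = step 0 state; never stabilizes
  -> state at step 30: (30-0) mod 2 = 0, same as step 0 -> [8 7 6]

Answer: 8 7 6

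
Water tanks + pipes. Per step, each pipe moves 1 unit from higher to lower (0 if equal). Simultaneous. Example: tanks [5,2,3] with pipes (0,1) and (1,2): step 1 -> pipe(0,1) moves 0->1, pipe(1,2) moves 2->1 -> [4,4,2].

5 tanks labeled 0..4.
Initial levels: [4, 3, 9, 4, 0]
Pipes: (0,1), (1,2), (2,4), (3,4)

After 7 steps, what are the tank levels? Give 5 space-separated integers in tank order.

Answer: 5 3 4 3 5

Derivation:
Step 1: flows [0->1,2->1,2->4,3->4] -> levels [3 5 7 3 2]
Step 2: flows [1->0,2->1,2->4,3->4] -> levels [4 5 5 2 4]
Step 3: flows [1->0,1=2,2->4,4->3] -> levels [5 4 4 3 4]
Step 4: flows [0->1,1=2,2=4,4->3] -> levels [4 5 4 4 3]
Step 5: flows [1->0,1->2,2->4,3->4] -> levels [5 3 4 3 5]
Step 6: flows [0->1,2->1,4->2,4->3] -> levels [4 5 4 4 3]
  -> period-2 cycle: step 6 state = step 4 state
  -> state at step 7: (7-4) mod 2 = 1, same as step 5 -> [5 3 4 3 5]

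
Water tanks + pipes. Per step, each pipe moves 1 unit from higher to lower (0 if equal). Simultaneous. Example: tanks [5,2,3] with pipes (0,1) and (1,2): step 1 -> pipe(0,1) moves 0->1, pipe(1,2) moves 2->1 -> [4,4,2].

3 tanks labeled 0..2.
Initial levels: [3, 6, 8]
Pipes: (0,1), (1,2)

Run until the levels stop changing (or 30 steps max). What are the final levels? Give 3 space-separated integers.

Answer: 5 7 5

Derivation:
Step 1: flows [1->0,2->1] -> levels [4 6 7]
Step 2: flows [1->0,2->1] -> levels [5 6 6]
Step 3: flows [1->0,1=2] -> levels [6 5 6]
Step 4: flows [0->1,2->1] -> levels [5 7 5]
Step 5: flows [1->0,1->2] -> levels [6 5 6]
  -> period-2 cycle: step 5 state = step 3 state; never stabilizes
  -> state at step 30: (30-3) mod 2 = 1, same as step 4 -> [5 7 5]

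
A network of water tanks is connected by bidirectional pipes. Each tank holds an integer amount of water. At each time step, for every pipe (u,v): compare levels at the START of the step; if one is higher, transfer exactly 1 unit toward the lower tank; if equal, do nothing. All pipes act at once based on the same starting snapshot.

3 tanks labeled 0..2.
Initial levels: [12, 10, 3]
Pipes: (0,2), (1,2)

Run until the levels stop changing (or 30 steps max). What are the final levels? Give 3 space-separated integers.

Answer: 9 9 7

Derivation:
Step 1: flows [0->2,1->2] -> levels [11 9 5]
Step 2: flows [0->2,1->2] -> levels [10 8 7]
Step 3: flows [0->2,1->2] -> levels [9 7 9]
Step 4: flows [0=2,2->1] -> levels [9 8 8]
Step 5: flows [0->2,1=2] -> levels [8 8 9]
Step 6: flows [2->0,2->1] -> levels [9 9 7]
Step 7: flows [0->2,1->2] -> levels [8 8 9]
  -> period-2 cycle: step 7 state = step 5 state; never stabilizes
  -> state at step 30: (30-5) mod 2 = 1, same as step 6 -> [9 9 7]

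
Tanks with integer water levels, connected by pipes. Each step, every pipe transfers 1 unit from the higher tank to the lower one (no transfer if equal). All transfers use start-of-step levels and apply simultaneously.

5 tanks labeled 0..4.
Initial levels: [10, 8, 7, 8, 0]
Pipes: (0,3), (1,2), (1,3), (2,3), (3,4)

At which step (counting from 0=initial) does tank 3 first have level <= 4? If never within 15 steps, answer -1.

Step 1: flows [0->3,1->2,1=3,3->2,3->4] -> levels [9 7 9 7 1]
Step 2: flows [0->3,2->1,1=3,2->3,3->4] -> levels [8 8 7 8 2]
Step 3: flows [0=3,1->2,1=3,3->2,3->4] -> levels [8 7 9 6 3]
Step 4: flows [0->3,2->1,1->3,2->3,3->4] -> levels [7 7 7 8 4]
Step 5: flows [3->0,1=2,3->1,3->2,3->4] -> levels [8 8 8 4 5]
Tank 3 first reaches <=4 at step 5

Answer: 5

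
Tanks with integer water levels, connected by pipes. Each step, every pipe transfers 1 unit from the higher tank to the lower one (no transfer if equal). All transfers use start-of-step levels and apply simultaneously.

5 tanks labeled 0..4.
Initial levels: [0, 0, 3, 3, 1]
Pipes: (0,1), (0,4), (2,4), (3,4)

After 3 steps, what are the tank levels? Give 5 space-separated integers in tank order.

Answer: 1 1 1 1 3

Derivation:
Step 1: flows [0=1,4->0,2->4,3->4] -> levels [1 0 2 2 2]
Step 2: flows [0->1,4->0,2=4,3=4] -> levels [1 1 2 2 1]
Step 3: flows [0=1,0=4,2->4,3->4] -> levels [1 1 1 1 3]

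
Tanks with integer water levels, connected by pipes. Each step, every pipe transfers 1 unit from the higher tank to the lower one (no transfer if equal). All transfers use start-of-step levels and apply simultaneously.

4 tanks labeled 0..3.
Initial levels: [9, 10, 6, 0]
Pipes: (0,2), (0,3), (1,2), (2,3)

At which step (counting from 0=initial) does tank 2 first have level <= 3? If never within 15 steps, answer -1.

Answer: -1

Derivation:
Step 1: flows [0->2,0->3,1->2,2->3] -> levels [7 9 7 2]
Step 2: flows [0=2,0->3,1->2,2->3] -> levels [6 8 7 4]
Step 3: flows [2->0,0->3,1->2,2->3] -> levels [6 7 6 6]
Step 4: flows [0=2,0=3,1->2,2=3] -> levels [6 6 7 6]
Step 5: flows [2->0,0=3,2->1,2->3] -> levels [7 7 4 7]
Step 6: flows [0->2,0=3,1->2,3->2] -> levels [6 6 7 6]
  -> period-2 cycle (repeats step 4); tank 2 never drops to <=3
Tank 2 never reaches <=3 within 15 steps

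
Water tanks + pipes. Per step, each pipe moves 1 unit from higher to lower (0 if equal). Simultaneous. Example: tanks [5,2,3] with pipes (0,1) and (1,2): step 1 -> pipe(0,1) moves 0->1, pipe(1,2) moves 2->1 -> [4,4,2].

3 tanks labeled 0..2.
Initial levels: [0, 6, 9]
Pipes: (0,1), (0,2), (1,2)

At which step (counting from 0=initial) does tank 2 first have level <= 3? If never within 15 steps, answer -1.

Answer: -1

Derivation:
Step 1: flows [1->0,2->0,2->1] -> levels [2 6 7]
Step 2: flows [1->0,2->0,2->1] -> levels [4 6 5]
Step 3: flows [1->0,2->0,1->2] -> levels [6 4 5]
Step 4: flows [0->1,0->2,2->1] -> levels [4 6 5]
  -> period-2 cycle (repeats step 2); tank 2 never drops to <=3
Tank 2 never reaches <=3 within 15 steps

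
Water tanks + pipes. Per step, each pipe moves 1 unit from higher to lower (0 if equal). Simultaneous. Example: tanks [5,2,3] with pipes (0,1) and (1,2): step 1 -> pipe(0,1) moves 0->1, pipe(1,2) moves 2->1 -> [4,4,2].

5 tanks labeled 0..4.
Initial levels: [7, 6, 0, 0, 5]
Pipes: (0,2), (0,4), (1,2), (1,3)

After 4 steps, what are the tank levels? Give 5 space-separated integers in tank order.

Answer: 5 3 3 3 4

Derivation:
Step 1: flows [0->2,0->4,1->2,1->3] -> levels [5 4 2 1 6]
Step 2: flows [0->2,4->0,1->2,1->3] -> levels [5 2 4 2 5]
Step 3: flows [0->2,0=4,2->1,1=3] -> levels [4 3 4 2 5]
Step 4: flows [0=2,4->0,2->1,1->3] -> levels [5 3 3 3 4]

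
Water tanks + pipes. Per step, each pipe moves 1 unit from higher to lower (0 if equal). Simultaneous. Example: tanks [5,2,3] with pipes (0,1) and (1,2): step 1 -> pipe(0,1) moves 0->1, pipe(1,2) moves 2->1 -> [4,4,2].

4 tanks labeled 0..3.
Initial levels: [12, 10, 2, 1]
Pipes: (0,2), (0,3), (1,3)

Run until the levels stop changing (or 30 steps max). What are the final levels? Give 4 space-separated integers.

Answer: 7 7 6 5

Derivation:
Step 1: flows [0->2,0->3,1->3] -> levels [10 9 3 3]
Step 2: flows [0->2,0->3,1->3] -> levels [8 8 4 5]
Step 3: flows [0->2,0->3,1->3] -> levels [6 7 5 7]
Step 4: flows [0->2,3->0,1=3] -> levels [6 7 6 6]
Step 5: flows [0=2,0=3,1->3] -> levels [6 6 6 7]
Step 6: flows [0=2,3->0,3->1] -> levels [7 7 6 5]
Step 7: flows [0->2,0->3,1->3] -> levels [5 6 7 7]
Step 8: flows [2->0,3->0,3->1] -> levels [7 7 6 5]
  -> period-2 cycle: step 8 state = step 6 state; never stabilizes
  -> state at step 30: (30-6) mod 2 = 0, same as step 6 -> [7 7 6 5]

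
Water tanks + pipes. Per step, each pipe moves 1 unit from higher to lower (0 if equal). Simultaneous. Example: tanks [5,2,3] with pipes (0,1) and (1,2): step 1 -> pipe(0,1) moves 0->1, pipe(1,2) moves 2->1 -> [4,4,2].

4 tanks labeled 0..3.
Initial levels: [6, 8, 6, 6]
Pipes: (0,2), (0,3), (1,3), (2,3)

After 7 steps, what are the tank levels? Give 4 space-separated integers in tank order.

Step 1: flows [0=2,0=3,1->3,2=3] -> levels [6 7 6 7]
Step 2: flows [0=2,3->0,1=3,3->2] -> levels [7 7 7 5]
Step 3: flows [0=2,0->3,1->3,2->3] -> levels [6 6 6 8]
Step 4: flows [0=2,3->0,3->1,3->2] -> levels [7 7 7 5]
  -> period-2 cycle: step 4 state = step 2 state
  -> state at step 7: (7-2) mod 2 = 1, same as step 3 -> [6 6 6 8]

Answer: 6 6 6 8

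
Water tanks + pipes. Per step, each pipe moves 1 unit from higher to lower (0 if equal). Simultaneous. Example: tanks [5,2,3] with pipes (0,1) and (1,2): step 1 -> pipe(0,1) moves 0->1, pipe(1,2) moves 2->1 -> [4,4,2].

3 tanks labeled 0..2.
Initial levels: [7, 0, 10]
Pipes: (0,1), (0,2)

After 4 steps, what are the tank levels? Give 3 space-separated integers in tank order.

Answer: 6 4 7

Derivation:
Step 1: flows [0->1,2->0] -> levels [7 1 9]
Step 2: flows [0->1,2->0] -> levels [7 2 8]
Step 3: flows [0->1,2->0] -> levels [7 3 7]
Step 4: flows [0->1,0=2] -> levels [6 4 7]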